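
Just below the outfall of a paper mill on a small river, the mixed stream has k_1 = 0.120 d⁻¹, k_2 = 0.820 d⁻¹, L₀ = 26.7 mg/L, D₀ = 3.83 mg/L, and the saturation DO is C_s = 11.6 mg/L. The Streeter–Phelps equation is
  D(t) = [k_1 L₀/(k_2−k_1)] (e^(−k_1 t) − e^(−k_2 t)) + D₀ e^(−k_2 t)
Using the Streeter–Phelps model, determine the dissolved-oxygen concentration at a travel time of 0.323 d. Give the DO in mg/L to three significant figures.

k_1 L₀/(k_2−k_1) = 0.120×26.7/(0.820−0.120) = 3.204/0.7000 = 4.577 mg/L.
e^(−k_1 t) = e^(−0.120×0.3230) = 0.9620; e^(−k_2 t) = e^(−0.820×0.3230) = 0.7673.
D = 4.577 × (0.9620 − 0.7673) + 3.83 × 0.7673 = 0.8910 + 2.939 = 3.830 mg/L.
DO = C_s − D = 11.6 − 3.830 = 7.770 mg/L.

DO ≈ 7.77 mg/L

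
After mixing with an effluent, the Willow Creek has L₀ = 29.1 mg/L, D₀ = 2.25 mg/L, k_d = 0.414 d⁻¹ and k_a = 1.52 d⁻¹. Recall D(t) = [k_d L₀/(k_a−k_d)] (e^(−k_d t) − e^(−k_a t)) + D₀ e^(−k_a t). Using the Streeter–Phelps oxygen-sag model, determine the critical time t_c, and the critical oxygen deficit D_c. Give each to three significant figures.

At the critical point dD/dt = 0, so k_d L₀ e^(−k_d t) = k_a D. Substituting D(t) from the Streeter–Phelps equation and solving for t gives
t_c = ln[(k_a/k_d)(1 − D₀(k_a−k_d)/(k_d L₀))] / (k_a−k_d).
Here k_a−k_d = 1.106 d⁻¹ and 1 − D₀(k_a−k_d)/(k_d L₀) = 1 − 2.25×1.106/(0.414×29.1) = 0.7934, so
t_c = ln(3.671 × 0.7934) / 1.106 = 1.069 / 1.106 = 0.9667 d.
L(t_c) = L₀ e^(−k_d t_c) = 29.1 × 0.6702 = 19.50 mg/L, and at the critical point k_a D_c = k_d L, so D_c = (0.414/1.52) × 19.50 = 5.312 mg/L.

t_c ≈ 0.967 d; D_c ≈ 5.31 mg/L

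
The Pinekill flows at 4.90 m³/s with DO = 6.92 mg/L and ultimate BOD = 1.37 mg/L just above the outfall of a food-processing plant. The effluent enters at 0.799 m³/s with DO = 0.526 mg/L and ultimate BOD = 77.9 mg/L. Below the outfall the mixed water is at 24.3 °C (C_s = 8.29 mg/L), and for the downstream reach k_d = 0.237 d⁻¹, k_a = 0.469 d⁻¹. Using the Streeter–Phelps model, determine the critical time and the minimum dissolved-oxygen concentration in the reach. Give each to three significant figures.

Mixed DO = (4.90×6.92 + 0.799×0.526)/(4.90+0.799) = 34.33/5.699 = 6.024 mg/L.
Mixed L₀ = (4.90×1.37 + 0.799×77.9)/(5.699) = 68.96/5.699 = 12.10 mg/L.
Initial deficit D₀ = C_s − DO₀ = 8.29 − 6.024 = 2.266 mg/L.
t_c = (1/0.2320) ln[(0.469/0.237)(1 − 2.266×0.2320/(0.237×12.10))] = 4.310 × ln(1.616) = 2.069 d.
D_c = (0.237/0.469) × 12.10 × e^(−0.237×2.069) = 0.5053 × 12.10 × 0.6124 = 3.745 mg/L.
Minimum DO = 8.29 − 3.745 = 4.545 mg/L.

t_c ≈ 2.07 d; minimum DO ≈ 4.55 mg/L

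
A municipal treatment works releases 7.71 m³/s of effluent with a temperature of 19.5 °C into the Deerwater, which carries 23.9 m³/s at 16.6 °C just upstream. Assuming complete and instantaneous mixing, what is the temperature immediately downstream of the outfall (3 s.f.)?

Flow-weighted mixing: C = (Q_r C_r + Q_w C_w)/(Q_r + Q_w)
= (23.9×16.6 + 7.71×19.5)/(23.9 + 7.71) = 547.1/31.61 = 17.31 °C.

17.3 °C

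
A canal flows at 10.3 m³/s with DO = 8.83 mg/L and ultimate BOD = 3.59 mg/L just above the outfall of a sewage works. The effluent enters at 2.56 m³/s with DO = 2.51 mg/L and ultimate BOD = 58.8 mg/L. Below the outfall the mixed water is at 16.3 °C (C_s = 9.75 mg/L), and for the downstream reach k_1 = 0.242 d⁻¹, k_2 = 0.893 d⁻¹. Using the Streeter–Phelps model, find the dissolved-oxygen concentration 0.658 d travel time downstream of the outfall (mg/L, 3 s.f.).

Mixed DO = (10.3×8.83 + 2.56×2.51)/(10.3+2.56) = 97.37/12.86 = 7.572 mg/L.
Mixed L₀ = (10.3×3.59 + 2.56×58.8)/(12.86) = 187.5/12.86 = 14.58 mg/L.
Initial deficit D₀ = C_s − DO₀ = 9.75 − 7.572 = 2.178 mg/L.
D(0.658) = [0.242×14.58/(0.893−0.242)](e^(−0.242×0.658) − e^(−0.893×0.658)) + 2.178 e^(−0.893×0.658)
= 5.420 × (0.8528 − 0.5557) + 2.178 × 0.5557 = 2.821 mg/L.
DO = 9.75 − 2.821 = 6.929 mg/L.

DO ≈ 6.93 mg/L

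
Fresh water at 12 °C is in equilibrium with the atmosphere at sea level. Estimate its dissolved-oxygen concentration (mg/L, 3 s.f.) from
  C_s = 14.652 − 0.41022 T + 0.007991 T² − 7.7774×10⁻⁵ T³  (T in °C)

C_s ≈ 10.7 mg/L

C_s = 14.652 − 0.41022×12 + 0.007991×12² − 7.7774×10⁻⁵×12³ = 10.75 mg/L.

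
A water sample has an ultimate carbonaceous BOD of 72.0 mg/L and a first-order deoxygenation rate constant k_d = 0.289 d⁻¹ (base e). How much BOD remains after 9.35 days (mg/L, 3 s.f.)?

L_t = L₀ e^(−k_d t) = 72.0 × e^(−0.289×9.35) = 72.0 × 0.06706 = 4.828 mg/L.

L ≈ 4.83 mg/L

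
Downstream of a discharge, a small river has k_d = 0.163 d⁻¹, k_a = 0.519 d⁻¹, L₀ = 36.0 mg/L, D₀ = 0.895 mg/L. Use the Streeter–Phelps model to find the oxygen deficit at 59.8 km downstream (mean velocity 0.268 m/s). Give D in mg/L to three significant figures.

D ≈ 6.74 mg/L

Travel time t = x/v = 59.8 km / (0.268 m/s) = 59800 m / 0.268 m/s = 223100 s = 2.583 d.
k_d L₀/(k_a−k_d) = 0.163×36.0/(0.519−0.163) = 5.868/0.3560 = 16.48 mg/L.
e^(−k_d t) = e^(−0.163×2.583) = 0.6564; e^(−k_a t) = e^(−0.519×2.583) = 0.2618.
D = 16.48 × (0.6564 − 0.2618) + 0.895 × 0.2618 = 6.505 + 0.2343 = 6.740 mg/L.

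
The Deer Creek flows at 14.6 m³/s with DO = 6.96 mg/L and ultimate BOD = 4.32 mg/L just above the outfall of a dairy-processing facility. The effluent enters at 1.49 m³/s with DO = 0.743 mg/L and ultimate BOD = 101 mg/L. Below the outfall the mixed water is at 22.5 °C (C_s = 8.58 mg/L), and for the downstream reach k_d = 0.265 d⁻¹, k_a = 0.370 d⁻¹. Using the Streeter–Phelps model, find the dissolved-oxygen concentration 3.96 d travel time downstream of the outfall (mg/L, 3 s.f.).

Mixed DO = (14.6×6.96 + 1.49×0.743)/(14.6+1.49) = 102.7/16.09 = 6.384 mg/L.
Mixed L₀ = (14.6×4.32 + 1.49×101)/(16.09) = 213.6/16.09 = 13.27 mg/L.
Initial deficit D₀ = C_s − DO₀ = 8.58 − 6.384 = 2.196 mg/L.
D(3.96) = [0.265×13.27/(0.370−0.265)](e^(−0.265×3.96) − e^(−0.370×3.96)) + 2.196 e^(−0.370×3.96)
= 33.50 × (0.3501 − 0.2310) + 2.196 × 0.2310 = 4.497 mg/L.
DO = 8.58 − 4.497 = 4.083 mg/L.

DO ≈ 4.08 mg/L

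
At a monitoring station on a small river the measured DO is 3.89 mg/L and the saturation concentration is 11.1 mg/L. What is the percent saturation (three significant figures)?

% saturation = C/C_s × 100 = 3.89/11.1 × 100 = 35.0 %.

35.0 % saturation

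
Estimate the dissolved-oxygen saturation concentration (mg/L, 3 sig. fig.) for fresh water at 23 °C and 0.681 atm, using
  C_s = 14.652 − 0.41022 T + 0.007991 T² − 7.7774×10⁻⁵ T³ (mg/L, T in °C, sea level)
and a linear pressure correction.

C_s ≈ 5.79 mg/L

At sea level: C_s = 14.652 − 0.41022×23 + 0.007991×23² − 7.7774×10⁻⁵×23³ = 8.498 mg/L.
Pressure correction: C_s' = 8.498 × 0.681 = 5.787 mg/L.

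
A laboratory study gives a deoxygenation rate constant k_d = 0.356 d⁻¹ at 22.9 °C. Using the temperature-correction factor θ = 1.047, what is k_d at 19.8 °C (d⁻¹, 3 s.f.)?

k_d(T₂) = k_d(T₁) · θ^(T₂−T₁) = 0.356 × 1.047^(19.8−22.9)
= 0.356 × 1.047^-3.10 = 0.356 × 0.8673 = 0.3088 d⁻¹.

k_d ≈ 0.309 d⁻¹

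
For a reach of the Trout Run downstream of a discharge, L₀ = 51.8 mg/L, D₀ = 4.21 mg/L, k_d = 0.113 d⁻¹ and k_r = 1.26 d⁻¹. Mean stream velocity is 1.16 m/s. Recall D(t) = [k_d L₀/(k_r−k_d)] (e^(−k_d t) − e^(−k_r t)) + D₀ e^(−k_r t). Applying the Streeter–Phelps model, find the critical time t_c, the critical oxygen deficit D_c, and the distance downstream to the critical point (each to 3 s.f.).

t_c ≈ 0.583 d; D_c ≈ 4.35 mg/L; x_c ≈ 58.4 km

t_c = [1/(k_r−k_d)] ln[(k_r/k_d)(1 − D₀(k_r−k_d)/(k_d L₀))]
= [1/(1.26−0.113)] ln[(1.26/0.113)(1 − 4.21×1.147/(0.113×51.8))]
= (1/1.147) ln[11.15 × 0.1750] = 0.8718 × ln(1.952) = 0.8718 × 0.6687 = 0.5830 d.
D_c = (k_d/k_r) L₀ e^(−k_d t_c) = (0.113/1.26) × 51.8 × e^(−0.113×0.5830) = 0.08968 × 51.8 × 0.9362 = 4.349 mg/L.
x_c = v t_c = 1.16 m/s × 0.5830 d × 86400 s/d = 58430 m ≈ 58.4 km.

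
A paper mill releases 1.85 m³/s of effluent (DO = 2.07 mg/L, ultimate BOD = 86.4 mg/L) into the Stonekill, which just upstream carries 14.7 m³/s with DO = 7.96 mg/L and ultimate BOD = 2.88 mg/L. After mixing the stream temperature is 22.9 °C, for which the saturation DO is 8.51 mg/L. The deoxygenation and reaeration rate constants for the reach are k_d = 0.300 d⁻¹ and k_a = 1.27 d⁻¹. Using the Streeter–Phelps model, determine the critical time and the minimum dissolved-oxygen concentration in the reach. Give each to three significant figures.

t_c ≈ 1.09 d; minimum DO ≈ 6.43 mg/L

Mixed DO = (14.7×7.96 + 1.85×2.07)/(14.7+1.85) = 120.8/16.55 = 7.302 mg/L.
Mixed L₀ = (14.7×2.88 + 1.85×86.4)/(16.55) = 202.2/16.55 = 12.22 mg/L.
Initial deficit D₀ = C_s − DO₀ = 8.51 − 7.302 = 1.208 mg/L.
t_c = (1/0.9700) ln[(1.27/0.300)(1 − 1.208×0.9700/(0.300×12.22))] = 1.031 × ln(2.879) = 1.090 d.
D_c = (0.300/1.27) × 12.22 × e^(−0.300×1.090) = 0.2362 × 12.22 × 0.7210 = 2.081 mg/L.
Minimum DO = 8.51 − 2.081 = 6.429 mg/L.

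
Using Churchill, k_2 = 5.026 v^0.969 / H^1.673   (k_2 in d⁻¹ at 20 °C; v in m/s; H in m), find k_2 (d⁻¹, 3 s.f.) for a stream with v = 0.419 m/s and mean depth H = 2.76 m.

k_2 ≈ 0.396 d⁻¹

k_2 = 5.026 × 0.419^0.969 / 2.76^1.673 = 5.026 × 0.4305 / 5.466 = 0.3958 d⁻¹.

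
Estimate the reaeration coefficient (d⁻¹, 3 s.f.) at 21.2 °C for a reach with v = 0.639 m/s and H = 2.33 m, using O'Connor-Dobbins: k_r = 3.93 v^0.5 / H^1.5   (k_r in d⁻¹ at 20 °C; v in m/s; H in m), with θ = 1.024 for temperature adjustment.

k_r(20) = 3.93 × 0.639^0.5 / 2.33^1.5 = 3.93 × 0.7994 / 3.557 = 0.8833 d⁻¹.
k_r(21.2) = 0.8833 × 1.024^(21.2−20) = 0.8833 × 1.029 = 0.9088 d⁻¹.

k_r ≈ 0.909 d⁻¹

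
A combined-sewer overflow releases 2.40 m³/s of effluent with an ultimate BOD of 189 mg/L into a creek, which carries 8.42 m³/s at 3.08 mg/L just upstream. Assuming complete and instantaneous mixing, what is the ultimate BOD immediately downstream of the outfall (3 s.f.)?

Flow-weighted mixing: C = (Q_r C_r + Q_w C_w)/(Q_r + Q_w)
= (8.42×3.08 + 2.40×189)/(8.42 + 2.40) = 479.5/10.82 = 44.32 mg/L.

44.3 mg/L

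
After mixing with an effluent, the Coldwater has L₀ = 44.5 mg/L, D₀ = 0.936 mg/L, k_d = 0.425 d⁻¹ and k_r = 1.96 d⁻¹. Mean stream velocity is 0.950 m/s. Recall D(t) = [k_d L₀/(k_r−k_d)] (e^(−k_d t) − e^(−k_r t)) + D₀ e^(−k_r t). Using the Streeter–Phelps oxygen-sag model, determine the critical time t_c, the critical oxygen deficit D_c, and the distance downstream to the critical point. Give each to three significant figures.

t_c = [1/(k_r−k_d)] ln[(k_r/k_d)(1 − D₀(k_r−k_d)/(k_d L₀))]
= [1/(1.96−0.425)] ln[(1.96/0.425)(1 − 0.936×1.535/(0.425×44.5))]
= (1/1.535) ln[4.612 × 0.9240] = 0.6515 × ln(4.261) = 0.6515 × 1.450 = 0.9444 d.
D_c = (k_d/k_r) L₀ e^(−k_d t_c) = (0.425/1.96) × 44.5 × e^(−0.425×0.9444) = 0.2168 × 44.5 × 0.6694 = 6.459 mg/L.
x_c = v t_c = 0.950 m/s × 0.9444 d × 86400 s/d = 77510 m ≈ 77.5 km.

t_c ≈ 0.944 d; D_c ≈ 6.46 mg/L; x_c ≈ 77.5 km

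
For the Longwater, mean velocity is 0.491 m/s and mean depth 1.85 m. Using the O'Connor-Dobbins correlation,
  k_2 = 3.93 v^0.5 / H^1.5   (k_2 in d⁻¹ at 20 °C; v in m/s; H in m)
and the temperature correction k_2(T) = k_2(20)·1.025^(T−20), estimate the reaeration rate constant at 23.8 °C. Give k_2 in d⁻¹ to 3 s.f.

k_2 ≈ 1.20 d⁻¹

k_2(20) = 3.93 × 0.491^0.5 / 1.85^1.5 = 3.93 × 0.7007 / 2.516 = 1.094 d⁻¹.
k_2(23.8) = 1.094 × 1.025^(23.8−20) = 1.094 × 1.098 = 1.202 d⁻¹.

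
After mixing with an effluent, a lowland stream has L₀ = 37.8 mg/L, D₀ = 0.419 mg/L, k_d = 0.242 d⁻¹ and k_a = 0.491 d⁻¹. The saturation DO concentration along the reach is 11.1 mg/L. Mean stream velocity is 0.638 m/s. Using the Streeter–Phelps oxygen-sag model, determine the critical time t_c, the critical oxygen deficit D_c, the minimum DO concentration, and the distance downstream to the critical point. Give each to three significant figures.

t_c ≈ 2.80 d; D_c ≈ 9.47 mg/L; min DO ≈ 1.63 mg/L; x_c ≈ 154 km

t_c = [1/(k_a−k_d)] ln[(k_a/k_d)(1 − D₀(k_a−k_d)/(k_d L₀))]
= [1/(0.491−0.242)] ln[(0.491/0.242)(1 − 0.419×0.2490/(0.242×37.8))]
= (1/0.2490) ln[2.029 × 0.9886] = 4.016 × ln(2.006) = 4.016 × 0.6960 = 2.795 d.
L(t_c) = L₀ e^(−k_d t_c) = 37.8 × 0.5084 = 19.22 mg/L, and at the critical point k_a D_c = k_d L, so D_c = (0.242/0.491) × 19.22 = 9.472 mg/L.
Minimum DO = C_s − D_c = 11.1 − 9.472 = 1.628 mg/L.
x_c = v t_c = 0.638 m/s × 2.795 d × 86400 s/d = 154100 m ≈ 154 km.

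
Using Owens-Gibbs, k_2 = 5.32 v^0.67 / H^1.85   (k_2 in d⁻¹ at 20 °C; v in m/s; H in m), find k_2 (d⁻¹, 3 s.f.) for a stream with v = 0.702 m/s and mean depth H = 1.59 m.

k_2 = 5.32 × 0.702^0.67 / 1.59^1.85 = 5.32 × 0.7889 / 2.358 = 1.780 d⁻¹.

k_2 ≈ 1.78 d⁻¹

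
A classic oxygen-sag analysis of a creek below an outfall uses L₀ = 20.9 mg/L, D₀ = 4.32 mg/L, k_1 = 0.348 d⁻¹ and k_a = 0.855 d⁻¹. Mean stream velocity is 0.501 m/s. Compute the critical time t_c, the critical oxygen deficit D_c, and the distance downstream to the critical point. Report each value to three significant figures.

t_c ≈ 1.07 d; D_c ≈ 5.87 mg/L; x_c ≈ 46.2 km

t_c = [1/(k_a−k_1)] ln[(k_a/k_1)(1 − D₀(k_a−k_1)/(k_1 L₀))]
= [1/(0.855−0.348)] ln[(0.855/0.348)(1 − 4.32×0.5070/(0.348×20.9))]
= (1/0.5070) ln[2.457 × 0.6989] = 1.972 × ln(1.717) = 1.972 × 0.5406 = 1.066 d.
D_c = (k_1/k_a) L₀ e^(−k_1 t_c) = (0.348/0.855) × 20.9 × e^(−0.348×1.066) = 0.4070 × 20.9 × 0.6900 = 5.870 mg/L.
x_c = v t_c = 0.501 m/s × 1.066 d × 86400 s/d = 46150 m ≈ 46.2 km.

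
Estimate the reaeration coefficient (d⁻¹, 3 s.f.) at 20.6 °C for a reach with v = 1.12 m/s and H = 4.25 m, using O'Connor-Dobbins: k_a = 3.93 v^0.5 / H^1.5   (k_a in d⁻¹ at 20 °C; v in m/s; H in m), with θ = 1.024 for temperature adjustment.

k_a ≈ 0.482 d⁻¹

k_a(20) = 3.93 × 1.12^0.5 / 4.25^1.5 = 3.93 × 1.058 / 8.762 = 0.4747 d⁻¹.
k_a(20.6) = 0.4747 × 1.024^(20.6−20) = 0.4747 × 1.014 = 0.4815 d⁻¹.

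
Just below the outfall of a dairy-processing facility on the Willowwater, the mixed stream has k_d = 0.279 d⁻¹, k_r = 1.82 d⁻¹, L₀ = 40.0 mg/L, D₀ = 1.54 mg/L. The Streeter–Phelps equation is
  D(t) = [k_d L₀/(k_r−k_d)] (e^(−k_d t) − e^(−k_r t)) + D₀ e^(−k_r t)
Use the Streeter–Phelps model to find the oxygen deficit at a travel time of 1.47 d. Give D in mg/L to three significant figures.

k_d L₀/(k_r−k_d) = 0.279×40.0/(1.82−0.279) = 11.16/1.541 = 7.242 mg/L.
e^(−k_d t) = e^(−0.279×1.470) = 0.6636; e^(−k_r t) = e^(−1.82×1.470) = 0.06888.
D = 7.242 × (0.6636 − 0.06888) + 1.54 × 0.06888 = 4.307 + 0.1061 = 4.413 mg/L.

D ≈ 4.41 mg/L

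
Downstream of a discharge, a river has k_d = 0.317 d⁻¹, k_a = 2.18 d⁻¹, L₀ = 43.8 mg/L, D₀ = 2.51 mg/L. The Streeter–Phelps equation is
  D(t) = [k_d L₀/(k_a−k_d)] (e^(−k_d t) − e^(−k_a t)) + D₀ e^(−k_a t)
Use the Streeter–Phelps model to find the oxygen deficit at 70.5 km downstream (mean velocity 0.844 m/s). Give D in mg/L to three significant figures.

D ≈ 4.88 mg/L

Travel time t = x/v = 70.5 km / (0.844 m/s) = 70500 m / 0.844 m/s = 83530 s = 0.9668 d.
k_d L₀/(k_a−k_d) = 0.317×43.8/(2.18−0.317) = 13.88/1.863 = 7.453 mg/L.
e^(−k_d t) = e^(−0.317×0.9668) = 0.7360; e^(−k_a t) = e^(−2.18×0.9668) = 0.1215.
D = 7.453 × (0.7360 − 0.1215) + 2.51 × 0.1215 = 4.580 + 0.3050 = 4.885 mg/L.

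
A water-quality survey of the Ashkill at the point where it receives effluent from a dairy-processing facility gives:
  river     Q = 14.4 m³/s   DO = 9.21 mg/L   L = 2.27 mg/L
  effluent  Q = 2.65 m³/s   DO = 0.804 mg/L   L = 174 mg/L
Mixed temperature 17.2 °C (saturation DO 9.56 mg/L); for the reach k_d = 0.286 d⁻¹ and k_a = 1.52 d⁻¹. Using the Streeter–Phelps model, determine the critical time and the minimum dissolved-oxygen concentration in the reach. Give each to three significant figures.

t_c ≈ 1.12 d; minimum DO ≈ 5.61 mg/L

Mixed DO = (14.4×9.21 + 2.65×0.804)/(14.4+2.65) = 134.8/17.05 = 7.903 mg/L.
Mixed L₀ = (14.4×2.27 + 2.65×174)/(17.05) = 493.8/17.05 = 28.96 mg/L.
Initial deficit D₀ = C_s − DO₀ = 9.56 − 7.903 = 1.657 mg/L.
t_c = (1/1.234) ln[(1.52/0.286)(1 − 1.657×1.234/(0.286×28.96))] = 0.8104 × ln(4.003) = 1.124 d.
D_c = (0.286/1.52) × 28.96 × e^(−0.286×1.124) = 0.1882 × 28.96 × 0.7251 = 3.951 mg/L.
Minimum DO = 9.56 − 3.951 = 5.609 mg/L.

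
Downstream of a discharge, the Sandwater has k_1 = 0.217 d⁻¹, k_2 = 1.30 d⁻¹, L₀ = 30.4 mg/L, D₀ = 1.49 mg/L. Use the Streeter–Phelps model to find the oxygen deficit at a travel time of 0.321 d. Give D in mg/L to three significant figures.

D ≈ 2.65 mg/L

k_1 L₀/(k_2−k_1) = 0.217×30.4/(1.30−0.217) = 6.597/1.083 = 6.091 mg/L.
e^(−k_1 t) = e^(−0.217×0.3210) = 0.9327; e^(−k_2 t) = e^(−1.30×0.3210) = 0.6588.
D = 6.091 × (0.9327 − 0.6588) + 1.49 × 0.6588 = 1.668 + 0.9816 = 2.650 mg/L.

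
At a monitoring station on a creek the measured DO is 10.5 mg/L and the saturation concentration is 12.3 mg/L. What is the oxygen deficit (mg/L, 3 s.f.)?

D ≈ 1.80 mg/L

D = C_s − C = 12.3 − 10.5 = 1.80 mg/L.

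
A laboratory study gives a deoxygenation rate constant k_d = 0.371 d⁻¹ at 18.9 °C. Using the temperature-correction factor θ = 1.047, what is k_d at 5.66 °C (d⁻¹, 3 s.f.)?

k_d ≈ 0.202 d⁻¹

k_d(T₂) = k_d(T₁) · θ^(T₂−T₁) = 0.371 × 1.047^(5.66−18.9)
= 0.371 × 1.047^-13.2 = 0.371 × 0.5444 = 0.2020 d⁻¹.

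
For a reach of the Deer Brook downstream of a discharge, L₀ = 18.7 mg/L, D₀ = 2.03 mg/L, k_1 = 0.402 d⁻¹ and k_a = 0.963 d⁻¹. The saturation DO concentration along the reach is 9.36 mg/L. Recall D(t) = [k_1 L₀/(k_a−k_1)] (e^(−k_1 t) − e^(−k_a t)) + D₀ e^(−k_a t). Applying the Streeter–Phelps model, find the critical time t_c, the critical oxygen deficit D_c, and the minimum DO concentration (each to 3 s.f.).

t_c ≈ 1.26 d; D_c ≈ 4.70 mg/L; min DO ≈ 4.66 mg/L

t_c = [1/(k_a−k_1)] ln[(k_a/k_1)(1 − D₀(k_a−k_1)/(k_1 L₀))]
= [1/(0.963−0.402)] ln[(0.963/0.402)(1 − 2.03×0.5610/(0.402×18.7))]
= (1/0.5610) ln[2.396 × 0.8485] = 1.783 × ln(2.033) = 1.783 × 0.7093 = 1.264 d.
L(t_c) = L₀ e^(−k_1 t_c) = 18.7 × 0.6015 = 11.25 mg/L, and at the critical point k_a D_c = k_1 L, so D_c = (0.402/0.963) × 11.25 = 4.696 mg/L.
Minimum DO = C_s − D_c = 9.36 − 4.696 = 4.664 mg/L.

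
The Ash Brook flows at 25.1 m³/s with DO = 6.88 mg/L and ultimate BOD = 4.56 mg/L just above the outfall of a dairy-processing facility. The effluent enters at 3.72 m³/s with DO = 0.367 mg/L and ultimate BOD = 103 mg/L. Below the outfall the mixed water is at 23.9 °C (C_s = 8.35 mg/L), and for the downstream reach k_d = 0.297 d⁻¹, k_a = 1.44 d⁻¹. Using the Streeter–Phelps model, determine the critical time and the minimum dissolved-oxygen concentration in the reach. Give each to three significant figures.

t_c ≈ 0.748 d; minimum DO ≈ 5.50 mg/L

Mixed DO = (25.1×6.88 + 3.72×0.367)/(25.1+3.72) = 174.1/28.82 = 6.039 mg/L.
Mixed L₀ = (25.1×4.56 + 3.72×103)/(28.82) = 497.6/28.82 = 17.27 mg/L.
Initial deficit D₀ = C_s − DO₀ = 8.35 − 6.039 = 2.311 mg/L.
t_c = (1/1.143) ln[(1.44/0.297)(1 − 2.311×1.143/(0.297×17.27))] = 0.8749 × ln(2.351) = 0.7480 d.
D_c = (0.297/1.44) × 17.27 × e^(−0.297×0.7480) = 0.2062 × 17.27 × 0.8008 = 2.852 mg/L.
Minimum DO = 8.35 − 2.852 = 5.498 mg/L.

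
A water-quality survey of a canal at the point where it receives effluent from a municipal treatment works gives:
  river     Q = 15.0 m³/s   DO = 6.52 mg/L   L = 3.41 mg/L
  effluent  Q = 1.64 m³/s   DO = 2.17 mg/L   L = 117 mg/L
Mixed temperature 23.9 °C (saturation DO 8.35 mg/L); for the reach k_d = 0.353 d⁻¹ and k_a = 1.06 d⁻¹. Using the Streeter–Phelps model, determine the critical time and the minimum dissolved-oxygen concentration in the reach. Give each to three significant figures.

Mixed DO = (15.0×6.52 + 1.64×2.17)/(15.0+1.64) = 101.4/16.64 = 6.091 mg/L.
Mixed L₀ = (15.0×3.41 + 1.64×117)/(16.64) = 243.0/16.64 = 14.61 mg/L.
Initial deficit D₀ = C_s − DO₀ = 8.35 − 6.091 = 2.259 mg/L.
t_c = (1/0.7070) ln[(1.06/0.353)(1 − 2.259×0.7070/(0.353×14.61))] = 1.414 × ln(2.073) = 1.031 d.
D_c = (0.353/1.06) × 14.61 × e^(−0.353×1.031) = 0.3330 × 14.61 × 0.6949 = 3.380 mg/L.
Minimum DO = 8.35 − 3.380 = 4.970 mg/L.

t_c ≈ 1.03 d; minimum DO ≈ 4.97 mg/L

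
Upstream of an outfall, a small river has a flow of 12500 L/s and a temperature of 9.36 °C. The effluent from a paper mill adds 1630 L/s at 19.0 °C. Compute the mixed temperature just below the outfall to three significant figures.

10.5 °C

Flow-weighted mixing: C = (Q_r C_r + Q_w C_w)/(Q_r + Q_w)
= (12500×9.36 + 1630×19.0)/(12500 + 1630) = 148000/14130 = 10.47 °C.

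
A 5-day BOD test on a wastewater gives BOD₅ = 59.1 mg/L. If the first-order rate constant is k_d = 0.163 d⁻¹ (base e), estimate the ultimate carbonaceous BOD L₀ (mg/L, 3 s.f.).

BOD₅ = L₀(1 − e^(−5k_d)) ⇒ L₀ = BOD₅ / (1 − e^(−5×0.163))
= 59.1 / (1 − 0.4426) = 59.1 / 0.5574 = 106.0 mg/L.

L₀ ≈ 106 mg/L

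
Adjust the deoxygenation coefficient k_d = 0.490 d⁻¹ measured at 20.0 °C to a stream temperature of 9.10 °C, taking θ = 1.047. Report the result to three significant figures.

k_d ≈ 0.297 d⁻¹

k_d(T₂) = k_d(T₁) · θ^(T₂−T₁) = 0.490 × 1.047^(9.10−20.0)
= 0.490 × 1.047^-10.9 = 0.490 × 0.6062 = 0.2970 d⁻¹.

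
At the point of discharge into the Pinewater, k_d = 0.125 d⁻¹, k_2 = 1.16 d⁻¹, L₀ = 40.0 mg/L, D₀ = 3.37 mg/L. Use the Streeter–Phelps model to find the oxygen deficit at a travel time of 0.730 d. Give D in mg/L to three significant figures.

D ≈ 3.78 mg/L

k_d L₀/(k_2−k_d) = 0.125×40.0/(1.16−0.125) = 5.000/1.035 = 4.831 mg/L.
e^(−k_d t) = e^(−0.125×0.7300) = 0.9128; e^(−k_2 t) = e^(−1.16×0.7300) = 0.4288.
D = 4.831 × (0.9128 − 0.4288) + 3.37 × 0.4288 = 2.338 + 1.445 = 3.783 mg/L.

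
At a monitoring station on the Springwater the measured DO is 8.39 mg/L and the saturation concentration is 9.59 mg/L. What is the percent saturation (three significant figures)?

% saturation = C/C_s × 100 = 8.39/9.59 × 100 = 87.5 %.

87.5 % saturation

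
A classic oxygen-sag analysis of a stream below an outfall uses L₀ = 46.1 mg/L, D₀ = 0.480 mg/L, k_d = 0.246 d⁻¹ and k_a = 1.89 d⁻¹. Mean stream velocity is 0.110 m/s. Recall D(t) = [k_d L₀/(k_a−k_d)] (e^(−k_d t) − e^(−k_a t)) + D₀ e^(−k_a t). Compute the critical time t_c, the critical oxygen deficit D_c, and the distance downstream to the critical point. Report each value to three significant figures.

t_c ≈ 1.20 d; D_c ≈ 4.47 mg/L; x_c ≈ 11.4 km

With k_a/k_d = 7.683 and 1 − D₀(k_a−k_d)/(k_d L₀) = 0.9304,
t_c = ln(7.683 × 0.9304) / (1.89 − 0.246) = ln(7.148) / 1.644 = 1.967/1.644 = 1.196 d.
L(t_c) = L₀ e^(−k_d t_c) = 46.1 × 0.7450 = 34.35 mg/L, and at the critical point k_a D_c = k_d L, so D_c = (0.246/1.89) × 34.35 = 4.470 mg/L.
x_c = v t_c = 0.110 m/s × 1.196 d × 86400 s/d = 11370 m ≈ 11.4 km.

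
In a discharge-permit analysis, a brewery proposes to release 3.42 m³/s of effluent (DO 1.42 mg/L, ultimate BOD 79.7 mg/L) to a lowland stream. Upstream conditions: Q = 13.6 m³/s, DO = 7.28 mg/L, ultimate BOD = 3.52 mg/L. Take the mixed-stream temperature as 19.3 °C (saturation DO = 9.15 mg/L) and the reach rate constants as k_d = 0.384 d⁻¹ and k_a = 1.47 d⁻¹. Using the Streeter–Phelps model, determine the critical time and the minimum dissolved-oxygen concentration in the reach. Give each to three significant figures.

t_c ≈ 0.672 d; minimum DO ≈ 5.35 mg/L

Mixed DO = (13.6×7.28 + 3.42×1.42)/(13.6+3.42) = 103.9/17.02 = 6.102 mg/L.
Mixed L₀ = (13.6×3.52 + 3.42×79.7)/(17.02) = 320.4/17.02 = 18.83 mg/L.
Initial deficit D₀ = C_s − DO₀ = 9.15 − 6.102 = 3.048 mg/L.
t_c = (1/1.086) ln[(1.47/0.384)(1 − 3.048×1.086/(0.384×18.83))] = 0.9208 × ln(2.076) = 0.6725 d.
D_c = (0.384/1.47) × 18.83 × e^(−0.384×0.6725) = 0.2612 × 18.83 × 0.7724 = 3.799 mg/L.
Minimum DO = 9.15 − 3.799 = 5.351 mg/L.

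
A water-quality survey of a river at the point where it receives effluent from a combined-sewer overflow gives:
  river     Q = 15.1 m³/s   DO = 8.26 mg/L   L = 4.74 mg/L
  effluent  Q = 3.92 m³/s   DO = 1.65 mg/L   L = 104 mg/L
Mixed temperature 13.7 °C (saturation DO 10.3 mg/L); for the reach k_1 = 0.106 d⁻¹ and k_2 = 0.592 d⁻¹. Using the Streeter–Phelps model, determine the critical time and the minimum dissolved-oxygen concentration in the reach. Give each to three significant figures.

t_c ≈ 1.55 d; minimum DO ≈ 6.47 mg/L

Mixed DO = (15.1×8.26 + 3.92×1.65)/(15.1+3.92) = 131.2/19.02 = 6.898 mg/L.
Mixed L₀ = (15.1×4.74 + 3.92×104)/(19.02) = 479.3/19.02 = 25.20 mg/L.
Initial deficit D₀ = C_s − DO₀ = 10.3 − 6.898 = 3.402 mg/L.
t_c = (1/0.4860) ln[(0.592/0.106)(1 − 3.402×0.4860/(0.106×25.20))] = 2.058 × ln(2.127) = 1.553 d.
D_c = (0.106/0.592) × 25.20 × e^(−0.106×1.553) = 0.1791 × 25.20 × 0.8482 = 3.827 mg/L.
Minimum DO = 10.3 − 3.827 = 6.473 mg/L.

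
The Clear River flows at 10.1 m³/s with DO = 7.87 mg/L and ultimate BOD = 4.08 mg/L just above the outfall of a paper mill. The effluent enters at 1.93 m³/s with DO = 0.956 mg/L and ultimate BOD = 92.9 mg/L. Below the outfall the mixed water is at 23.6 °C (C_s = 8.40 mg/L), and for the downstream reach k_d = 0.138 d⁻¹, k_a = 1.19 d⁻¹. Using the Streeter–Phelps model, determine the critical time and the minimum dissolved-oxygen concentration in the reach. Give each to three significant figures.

t_c ≈ 0.960 d; minimum DO ≈ 6.54 mg/L

Mixed DO = (10.1×7.87 + 1.93×0.956)/(10.1+1.93) = 81.33/12.03 = 6.761 mg/L.
Mixed L₀ = (10.1×4.08 + 1.93×92.9)/(12.03) = 220.5/12.03 = 18.33 mg/L.
Initial deficit D₀ = C_s − DO₀ = 8.40 − 6.761 = 1.639 mg/L.
t_c = (1/1.052) ln[(1.19/0.138)(1 − 1.639×1.052/(0.138×18.33))] = 0.9506 × ln(2.744) = 0.9596 d.
D_c = (0.138/1.19) × 18.33 × e^(−0.138×0.9596) = 0.1160 × 18.33 × 0.8760 = 1.862 mg/L.
Minimum DO = 8.40 − 1.862 = 6.538 mg/L.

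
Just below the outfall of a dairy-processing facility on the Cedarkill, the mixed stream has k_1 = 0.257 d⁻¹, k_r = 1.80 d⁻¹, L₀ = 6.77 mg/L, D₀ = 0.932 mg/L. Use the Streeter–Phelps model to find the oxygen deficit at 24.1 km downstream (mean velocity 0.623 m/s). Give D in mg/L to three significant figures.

D ≈ 0.918 mg/L

Travel time t = x/v = 24.1 km / (0.623 m/s) = 24100 m / 0.623 m/s = 38680 s = 0.4477 d.
k_1 L₀/(k_r−k_1) = 0.257×6.77/(1.80−0.257) = 1.740/1.543 = 1.128 mg/L.
e^(−k_1 t) = e^(−0.257×0.4477) = 0.8913; e^(−k_r t) = e^(−1.80×0.4477) = 0.4467.
D = 1.128 × (0.8913 − 0.4467) + 0.932 × 0.4467 = 0.5014 + 0.4163 = 0.9177 mg/L.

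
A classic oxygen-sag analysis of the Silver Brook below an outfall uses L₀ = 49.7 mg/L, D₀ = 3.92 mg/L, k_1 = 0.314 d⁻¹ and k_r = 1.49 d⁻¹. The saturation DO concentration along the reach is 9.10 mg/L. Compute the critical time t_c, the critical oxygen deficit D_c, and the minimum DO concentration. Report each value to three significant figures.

t_c ≈ 1.03 d; D_c ≈ 7.59 mg/L; min DO ≈ 1.51 mg/L

At the critical point dD/dt = 0, so k_1 L₀ e^(−k_1 t) = k_r D. Substituting D(t) from the Streeter–Phelps equation and solving for t gives
t_c = ln[(k_r/k_1)(1 − D₀(k_r−k_1)/(k_1 L₀))] / (k_r−k_1).
Here k_r−k_1 = 1.176 d⁻¹ and 1 − D₀(k_r−k_1)/(k_1 L₀) = 1 − 3.92×1.176/(0.314×49.7) = 0.7046, so
t_c = ln(4.745 × 0.7046) / 1.176 = 1.207 / 1.176 = 1.026 d.
L(t_c) = L₀ e^(−k_1 t_c) = 49.7 × 0.7245 = 36.01 mg/L, and at the critical point k_r D_c = k_1 L, so D_c = (0.314/1.49) × 36.01 = 7.588 mg/L.
Minimum DO = C_s − D_c = 9.10 − 7.588 = 1.512 mg/L.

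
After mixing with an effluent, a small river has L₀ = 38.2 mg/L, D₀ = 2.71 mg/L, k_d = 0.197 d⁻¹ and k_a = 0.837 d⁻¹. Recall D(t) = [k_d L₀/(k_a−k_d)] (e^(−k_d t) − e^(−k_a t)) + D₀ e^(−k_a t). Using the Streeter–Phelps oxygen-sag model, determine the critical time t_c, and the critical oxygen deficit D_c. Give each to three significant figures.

t_c ≈ 1.85 d; D_c ≈ 6.24 mg/L

At the critical point dD/dt = 0, so k_d L₀ e^(−k_d t) = k_a D. Substituting D(t) from the Streeter–Phelps equation and solving for t gives
t_c = ln[(k_a/k_d)(1 − D₀(k_a−k_d)/(k_d L₀))] / (k_a−k_d).
Here k_a−k_d = 0.6400 d⁻¹ and 1 − D₀(k_a−k_d)/(k_d L₀) = 1 − 2.71×0.6400/(0.197×38.2) = 0.7695, so
t_c = ln(4.249 × 0.7695) / 0.6400 = 1.185 / 0.6400 = 1.851 d.
L(t_c) = L₀ e^(−k_d t_c) = 38.2 × 0.6944 = 26.53 mg/L, and at the critical point k_a D_c = k_d L, so D_c = (0.197/0.837) × 26.53 = 6.244 mg/L.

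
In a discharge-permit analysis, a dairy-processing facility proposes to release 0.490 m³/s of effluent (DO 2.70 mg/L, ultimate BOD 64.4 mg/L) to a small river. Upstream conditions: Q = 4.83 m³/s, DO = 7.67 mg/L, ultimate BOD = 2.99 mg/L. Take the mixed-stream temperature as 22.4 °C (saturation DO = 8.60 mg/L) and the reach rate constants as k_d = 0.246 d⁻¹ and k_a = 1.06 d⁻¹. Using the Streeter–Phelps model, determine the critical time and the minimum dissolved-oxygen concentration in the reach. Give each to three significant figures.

Mixed DO = (4.83×7.67 + 0.490×2.70)/(4.83+0.490) = 38.37/5.320 = 7.212 mg/L.
Mixed L₀ = (4.83×2.99 + 0.490×64.4)/(5.320) = 46.00/5.320 = 8.646 mg/L.
Initial deficit D₀ = C_s − DO₀ = 8.60 − 7.212 = 1.388 mg/L.
t_c = (1/0.8140) ln[(1.06/0.246)(1 − 1.388×0.8140/(0.246×8.646))] = 1.229 × ln(2.020) = 0.8640 d.
D_c = (0.246/1.06) × 8.646 × e^(−0.246×0.8640) = 0.2321 × 8.646 × 0.8085 = 1.622 mg/L.
Minimum DO = 8.60 − 1.622 = 6.978 mg/L.

t_c ≈ 0.864 d; minimum DO ≈ 6.98 mg/L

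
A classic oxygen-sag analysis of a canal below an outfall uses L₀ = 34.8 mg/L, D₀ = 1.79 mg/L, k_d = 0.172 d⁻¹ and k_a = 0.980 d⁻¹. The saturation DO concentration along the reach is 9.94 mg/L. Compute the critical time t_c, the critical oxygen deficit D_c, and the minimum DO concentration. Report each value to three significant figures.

t_c ≈ 1.81 d; D_c ≈ 4.47 mg/L; min DO ≈ 5.47 mg/L

With k_a/k_d = 5.698 and 1 − D₀(k_a−k_d)/(k_d L₀) = 0.7584,
t_c = ln(5.698 × 0.7584) / (0.980 − 0.172) = ln(4.321) / 0.8080 = 1.463/0.8080 = 1.811 d.
D_c = (k_d/k_a) L₀ e^(−k_d t_c) = (0.172/0.980) × 34.8 × e^(−0.172×1.811) = 0.1755 × 34.8 × 0.7323 = 4.473 mg/L.
Minimum DO = C_s − D_c = 9.94 − 4.473 = 5.467 mg/L.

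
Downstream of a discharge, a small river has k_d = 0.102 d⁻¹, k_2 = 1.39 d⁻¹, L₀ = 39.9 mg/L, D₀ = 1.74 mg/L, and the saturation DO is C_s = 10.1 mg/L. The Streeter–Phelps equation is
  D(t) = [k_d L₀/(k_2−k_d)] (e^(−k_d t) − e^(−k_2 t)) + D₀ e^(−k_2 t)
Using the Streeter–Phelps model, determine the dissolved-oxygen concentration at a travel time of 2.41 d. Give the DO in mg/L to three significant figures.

k_d L₀/(k_2−k_d) = 0.102×39.9/(1.39−0.102) = 4.070/1.288 = 3.160 mg/L.
e^(−k_d t) = e^(−0.102×2.410) = 0.7821; e^(−k_2 t) = e^(−1.39×2.410) = 0.03509.
D = 3.160 × (0.7821 − 0.03509) + 1.74 × 0.03509 = 2.360 + 0.06105 = 2.421 mg/L.
DO = C_s − D = 10.1 − 2.421 = 7.679 mg/L.

DO ≈ 7.68 mg/L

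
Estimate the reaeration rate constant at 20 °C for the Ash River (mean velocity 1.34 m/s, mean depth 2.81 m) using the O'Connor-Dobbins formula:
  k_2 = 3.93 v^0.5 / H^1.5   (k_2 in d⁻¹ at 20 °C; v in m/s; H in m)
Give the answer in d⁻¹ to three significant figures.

k_2 = 3.93 × 1.34^0.5 / 2.81^1.5 = 3.93 × 1.158 / 4.710 = 0.9658 d⁻¹.

k_2 ≈ 0.966 d⁻¹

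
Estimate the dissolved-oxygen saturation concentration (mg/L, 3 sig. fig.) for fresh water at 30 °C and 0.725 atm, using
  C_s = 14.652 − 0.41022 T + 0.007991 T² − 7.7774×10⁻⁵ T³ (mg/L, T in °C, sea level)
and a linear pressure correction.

At sea level: C_s = 14.652 − 0.41022×30 + 0.007991×30² − 7.7774×10⁻⁵×30³ = 7.437 mg/L.
Pressure correction: C_s' = 7.437 × 0.725 = 5.392 mg/L.

C_s ≈ 5.39 mg/L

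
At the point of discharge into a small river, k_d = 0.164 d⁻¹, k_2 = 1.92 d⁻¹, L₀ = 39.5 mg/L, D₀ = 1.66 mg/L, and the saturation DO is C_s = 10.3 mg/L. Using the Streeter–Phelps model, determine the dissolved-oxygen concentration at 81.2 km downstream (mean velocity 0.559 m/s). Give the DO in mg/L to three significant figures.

Travel time t = x/v = 81.2 km / (0.559 m/s) = 81200 m / 0.559 m/s = 145300 s = 1.681 d.
k_d L₀/(k_2−k_d) = 0.164×39.5/(1.92−0.164) = 6.478/1.756 = 3.689 mg/L.
e^(−k_d t) = e^(−0.164×1.681) = 0.7590; e^(−k_2 t) = e^(−1.92×1.681) = 0.03964.
D = 3.689 × (0.7590 − 0.03964) + 1.66 × 0.03964 = 2.654 + 0.06580 = 2.720 mg/L.
DO = C_s − D = 10.3 − 2.720 = 7.580 mg/L.

DO ≈ 7.58 mg/L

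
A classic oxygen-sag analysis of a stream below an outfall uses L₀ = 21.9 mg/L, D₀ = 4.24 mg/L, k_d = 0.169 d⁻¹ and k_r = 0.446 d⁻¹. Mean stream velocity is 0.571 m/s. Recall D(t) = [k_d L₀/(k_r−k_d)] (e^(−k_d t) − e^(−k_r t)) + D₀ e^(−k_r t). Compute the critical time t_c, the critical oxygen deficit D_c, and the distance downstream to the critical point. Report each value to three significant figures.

t_c ≈ 2.13 d; D_c ≈ 5.79 mg/L; x_c ≈ 105 km

With k_r/k_d = 2.639 and 1 − D₀(k_r−k_d)/(k_d L₀) = 0.6827,
t_c = ln(2.639 × 0.6827) / (0.446 − 0.169) = ln(1.802) / 0.2770 = 0.5887/0.2770 = 2.125 d.
L(t_c) = L₀ e^(−k_d t_c) = 21.9 × 0.6983 = 15.29 mg/L, and at the critical point k_r D_c = k_d L, so D_c = (0.169/0.446) × 15.29 = 5.795 mg/L.
x_c = v t_c = 0.571 m/s × 2.125 d × 86400 s/d = 104800 m ≈ 105 km.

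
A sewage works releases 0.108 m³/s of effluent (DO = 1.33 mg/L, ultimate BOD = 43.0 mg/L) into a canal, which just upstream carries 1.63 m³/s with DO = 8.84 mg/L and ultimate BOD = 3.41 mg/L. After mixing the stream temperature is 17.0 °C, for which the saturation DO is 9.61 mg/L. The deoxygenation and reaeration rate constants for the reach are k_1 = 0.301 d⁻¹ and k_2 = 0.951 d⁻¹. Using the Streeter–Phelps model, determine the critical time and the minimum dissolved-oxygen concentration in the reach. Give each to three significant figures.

t_c ≈ 0.836 d; minimum DO ≈ 8.17 mg/L

Mixed DO = (1.63×8.84 + 0.108×1.33)/(1.63+0.108) = 14.55/1.738 = 8.373 mg/L.
Mixed L₀ = (1.63×3.41 + 0.108×43.0)/(1.738) = 10.20/1.738 = 5.870 mg/L.
Initial deficit D₀ = C_s − DO₀ = 9.61 − 8.373 = 1.237 mg/L.
t_c = (1/0.6500) ln[(0.951/0.301)(1 − 1.237×0.6500/(0.301×5.870))] = 1.538 × ln(1.722) = 0.8362 d.
D_c = (0.301/0.951) × 5.870 × e^(−0.301×0.8362) = 0.3165 × 5.870 × 0.7775 = 1.445 mg/L.
Minimum DO = 9.61 − 1.445 = 8.165 mg/L.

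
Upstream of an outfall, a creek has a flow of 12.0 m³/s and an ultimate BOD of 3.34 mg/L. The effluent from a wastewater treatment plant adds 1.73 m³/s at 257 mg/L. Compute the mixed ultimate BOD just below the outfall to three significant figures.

Flow-weighted mixing: C = (Q_r C_r + Q_w C_w)/(Q_r + Q_w)
= (12.0×3.34 + 1.73×257)/(12.0 + 1.73) = 484.7/13.73 = 35.30 mg/L.

35.3 mg/L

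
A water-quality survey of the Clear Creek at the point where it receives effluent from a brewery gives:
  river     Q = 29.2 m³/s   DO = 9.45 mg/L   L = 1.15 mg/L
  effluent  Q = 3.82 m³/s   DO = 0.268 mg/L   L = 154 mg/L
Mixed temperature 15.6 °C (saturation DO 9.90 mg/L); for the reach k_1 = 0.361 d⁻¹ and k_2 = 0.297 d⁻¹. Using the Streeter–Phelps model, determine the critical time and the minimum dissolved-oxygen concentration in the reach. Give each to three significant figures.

Mixed DO = (29.2×9.45 + 3.82×0.268)/(29.2+3.82) = 277.0/33.02 = 8.388 mg/L.
Mixed L₀ = (29.2×1.15 + 3.82×154)/(33.02) = 621.9/33.02 = 18.83 mg/L.
Initial deficit D₀ = C_s − DO₀ = 9.90 − 8.388 = 1.512 mg/L.
t_c = (1/-0.06400) ln[(0.297/0.361)(1 − 1.512×-0.06400/(0.361×18.83))] = -15.62 × ln(0.8344) = 2.828 d.
D_c = (0.361/0.297) × 18.83 × e^(−0.361×2.828) = 1.215 × 18.83 × 0.3602 = 8.246 mg/L.
Minimum DO = 9.90 − 8.246 = 1.654 mg/L.

t_c ≈ 2.83 d; minimum DO ≈ 1.65 mg/L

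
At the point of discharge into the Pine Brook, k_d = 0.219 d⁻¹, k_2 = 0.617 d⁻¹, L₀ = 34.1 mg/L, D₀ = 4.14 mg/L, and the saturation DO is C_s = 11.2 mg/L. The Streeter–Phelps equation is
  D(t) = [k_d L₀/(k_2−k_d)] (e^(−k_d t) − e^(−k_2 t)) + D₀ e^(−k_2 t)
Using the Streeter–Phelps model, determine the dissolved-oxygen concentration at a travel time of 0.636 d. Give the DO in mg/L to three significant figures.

DO ≈ 4.75 mg/L

k_d L₀/(k_2−k_d) = 0.219×34.1/(0.617−0.219) = 7.468/0.3980 = 18.76 mg/L.
e^(−k_d t) = e^(−0.219×0.6360) = 0.8700; e^(−k_2 t) = e^(−0.617×0.6360) = 0.6754.
D = 18.76 × (0.8700 − 0.6754) + 4.14 × 0.6754 = 3.651 + 2.796 = 6.447 mg/L.
DO = C_s − D = 11.2 − 6.447 = 4.753 mg/L.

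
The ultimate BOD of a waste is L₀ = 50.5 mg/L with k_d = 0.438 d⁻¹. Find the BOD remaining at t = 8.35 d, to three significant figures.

L ≈ 1.30 mg/L

L_t = L₀ e^(−k_d t) = 50.5 × e^(−0.438×8.35) = 50.5 × 0.02580 = 1.303 mg/L.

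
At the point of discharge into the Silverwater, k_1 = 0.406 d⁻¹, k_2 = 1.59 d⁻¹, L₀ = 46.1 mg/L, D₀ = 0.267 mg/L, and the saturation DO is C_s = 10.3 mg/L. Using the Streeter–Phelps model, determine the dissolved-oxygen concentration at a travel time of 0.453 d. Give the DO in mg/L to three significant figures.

DO ≈ 4.71 mg/L

k_1 L₀/(k_2−k_1) = 0.406×46.1/(1.59−0.406) = 18.72/1.184 = 15.81 mg/L.
e^(−k_1 t) = e^(−0.406×0.4530) = 0.8320; e^(−k_2 t) = e^(−1.59×0.4530) = 0.4866.
D = 15.81 × (0.8320 − 0.4866) + 0.267 × 0.4866 = 5.460 + 0.1299 = 5.590 mg/L.
DO = C_s − D = 10.3 − 5.590 = 4.710 mg/L.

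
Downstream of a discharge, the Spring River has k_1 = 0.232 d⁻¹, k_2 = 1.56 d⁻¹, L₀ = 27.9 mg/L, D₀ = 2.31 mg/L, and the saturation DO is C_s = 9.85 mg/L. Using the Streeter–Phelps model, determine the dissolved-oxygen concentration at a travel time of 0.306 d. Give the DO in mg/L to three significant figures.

k_1 L₀/(k_2−k_1) = 0.232×27.9/(1.56−0.232) = 6.473/1.328 = 4.874 mg/L.
e^(−k_1 t) = e^(−0.232×0.3060) = 0.9315; e^(−k_2 t) = e^(−1.56×0.3060) = 0.6204.
D = 4.874 × (0.9315 − 0.6204) + 2.31 × 0.6204 = 1.516 + 1.433 = 2.949 mg/L.
DO = C_s − D = 9.85 − 2.949 = 6.901 mg/L.

DO ≈ 6.90 mg/L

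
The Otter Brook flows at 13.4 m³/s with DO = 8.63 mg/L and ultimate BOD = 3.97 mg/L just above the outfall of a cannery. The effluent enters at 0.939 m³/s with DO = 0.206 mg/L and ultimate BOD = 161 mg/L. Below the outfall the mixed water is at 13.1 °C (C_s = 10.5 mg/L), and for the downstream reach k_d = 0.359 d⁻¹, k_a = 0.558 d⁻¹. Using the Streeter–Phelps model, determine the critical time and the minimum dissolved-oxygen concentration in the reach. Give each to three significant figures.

t_c ≈ 1.72 d; minimum DO ≈ 5.55 mg/L

Mixed DO = (13.4×8.63 + 0.939×0.206)/(13.4+0.939) = 115.8/14.34 = 8.078 mg/L.
Mixed L₀ = (13.4×3.97 + 0.939×161)/(14.34) = 204.4/14.34 = 14.25 mg/L.
Initial deficit D₀ = C_s − DO₀ = 10.5 − 8.078 = 2.422 mg/L.
t_c = (1/0.1990) ln[(0.558/0.359)(1 − 2.422×0.1990/(0.359×14.25))] = 5.025 × ln(1.408) = 1.719 d.
D_c = (0.359/0.558) × 14.25 × e^(−0.359×1.719) = 0.6434 × 14.25 × 0.5395 = 4.947 mg/L.
Minimum DO = 10.5 − 4.947 = 5.553 mg/L.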